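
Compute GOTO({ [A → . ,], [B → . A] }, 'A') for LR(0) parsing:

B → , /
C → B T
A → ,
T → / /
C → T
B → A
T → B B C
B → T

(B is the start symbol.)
GOTO(I, 'A') = CLOSURE({ [A → αX.β] : [A → α.Xβ] ∈ I, X = 'A' })

Items with dot before 'A', with the dot advanced:
  [B → . A] → [B → A .]
Closure adds nothing (no advanced item has the dot before a non-terminal).

GOTO = { [B → A .] }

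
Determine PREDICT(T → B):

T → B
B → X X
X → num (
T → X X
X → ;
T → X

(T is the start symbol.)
PREDICT(T → B) = (FIRST(RHS) \ {ε}) ∪ (FOLLOW(T) if ε ∈ FIRST(RHS), i.e. RHS ⇒* ε)
FIRST(B) = { ';', 'num' }
FIRST(B) = { ';', 'num' }
ε ∉ FIRST(B), so FOLLOW(T) is not added.
PREDICT(T → B) = { ';', 'num' }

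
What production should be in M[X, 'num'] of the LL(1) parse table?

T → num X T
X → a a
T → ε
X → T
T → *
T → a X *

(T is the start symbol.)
X → T

To find M[X, 'num'], we find productions for X where 'num' is in the predict set (PREDICT(N → α) = (FIRST(α) \ {ε}) ∪ (FOLLOW(N) if α ⇒* ε)).

Relevant sets:
  FIRST(T) = { '*', 'a', 'num', ε }
  FOLLOW(X) = { $, '*', 'a', 'num' }

X → a a: PREDICT = { 'a' }
X → T: PREDICT = { $, '*', 'a', 'num' }
  'num' is in predict set, so this production goes in M[X, 'num']

M[X, 'num'] = X → T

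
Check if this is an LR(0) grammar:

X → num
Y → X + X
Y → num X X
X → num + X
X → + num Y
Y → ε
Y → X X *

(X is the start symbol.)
A grammar is LR(0) if no state in the canonical LR(0) collection has:
  - both a shift item (dot before a terminal) and a complete item (shift-reduce conflict), or
  - two or more complete items (reduce-reduce conflict; the accept item [X' → X .] counts as a complete item here).

Augment with X' → X and build the canonical LR(0) collection (I0 = CLOSURE({[X' → . X]}), then GOTO on every symbol after a dot until no new states appear). It has 18 states:
  I0: { [X → . + num Y], [X → . num + X], [X → . num], [X' → . X] }  — shift
  I1: { [X → + . num Y] }  — shift
  I2: { [X' → X .] }  — accept
  I3: { [X → num . + X], [X → num .] }  — shift, reduce
  I4: { [X → . + num Y], [X → . num + X], [X → . num], [X → num + . X] }  — shift
  I5: { [X → num + X .] }  — reduce
  I6: { [X → + num . Y], [X → . + num Y], [X → . num + X], [X → . num], [Y → . X + X], [Y → . X X *], [Y → . num X X], [Y → .] }  — shift, reduce
  I7: { [X → . + num Y], [X → . num + X], [X → . num], [Y → X . + X], [Y → X . X *] }  — shift
  I8: { [X → + num Y .] }  — reduce
  I9: { [X → . + num Y], [X → . num + X], [X → . num], [X → num . + X], [X → num .], [Y → num . X X] }  — shift, reduce
  I10: { [X → + . num Y], [X → . + num Y], [X → . num + X], [X → . num], [X → num + . X] }  — shift
  I11: { [X → . + num Y], [X → . num + X], [X → . num], [Y → num X . X] }  — shift
  I12: { [Y → num X X .] }  — reduce
  I13: { [X → + num . Y], [X → . + num Y], [X → . num + X], [X → . num], [X → num . + X], [X → num .], [Y → . X + X], [Y → . X X *], [Y → . num X X], [Y → .] }  — shift, 2 reduces
  I14: { [X → + . num Y], [X → . + num Y], [X → . num + X], [X → . num], [Y → X + . X] }  — shift
  I15: { [Y → X X . *] }  — shift
  I16: { [Y → X X * .] }  — reduce
  I17: { [Y → X + X .] }  — reduce

Conflict in state I3:
  Shift-reduce conflict between [X → num .] and [X → num . + X]
So the grammar is NOT LR(0).

Answer: No. Shift-reduce conflict between [X → num .] and [X → num . + X]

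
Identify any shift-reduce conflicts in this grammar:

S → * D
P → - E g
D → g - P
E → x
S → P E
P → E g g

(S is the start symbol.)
Augment with S' → S and build the canonical LR(0) collection (I0 = CLOSURE({[S' → . S]}), then GOTO on every symbol after a dot until no new states appear). It has 16 states:
  I0: { [E → . x], [P → . - E g], [P → . E g g], [S → . * D], [S → . P E], [S' → . S] }  — shift
  I1: { [D → . g - P], [S → * . D] }  — shift
  I2: { [E → . x], [P → - . E g] }  — shift
  I3: { [P → E . g g] }  — shift
  I4: { [E → . x], [S → P . E] }  — shift
  I5: { [S' → S .] }  — accept
  I6: { [E → x .] }  — reduce
  I7: { [S → P E .] }  — reduce
  I8: { [P → E g . g] }  — shift
  I9: { [P → E g g .] }  — reduce
  I10: { [P → - E . g] }  — shift
  I11: { [P → - E g .] }  — reduce
  I12: { [S → * D .] }  — reduce
  I13: { [D → g . - P] }  — shift
  I14: { [D → g - . P], [E → . x], [P → . - E g], [P → . E g g] }  — shift
  I15: { [D → g - P .] }  — reduce

No state contains both a complete item and a shift item.

Answer: No shift-reduce conflicts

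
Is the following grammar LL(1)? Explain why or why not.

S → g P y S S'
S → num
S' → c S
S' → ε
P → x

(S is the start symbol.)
No. Predict set conflict for S': { 'c' }

A grammar is LL(1) if for each non-terminal N with multiple productions, the predict sets of those productions are pairwise disjoint, where PREDICT(N → α) = (FIRST(α) \ {ε}) ∪ (FOLLOW(N) if α ⇒* ε).

Relevant sets:
  FOLLOW(S') = { $, 'c' }

For S:
  PREDICT(S → g P y S S') = { 'g' }
  PREDICT(S → num) = { 'num' }
For S':
  PREDICT(S' → c S) = { 'c' }
  PREDICT(S' → ε) = { $, 'c' }
P has a single production, so nothing to check there.

Conflict found: Predict set conflict for S': { 'c' }
The grammar is NOT LL(1).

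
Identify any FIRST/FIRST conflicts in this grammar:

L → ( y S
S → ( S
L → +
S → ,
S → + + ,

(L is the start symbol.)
No FIRST/FIRST conflicts.

A FIRST/FIRST conflict occurs when two productions N → α and N → β for the same non-terminal have FIRST(α) ∩ FIRST(β) ≠ ∅ (with ε ∈ FIRST of a nullable right-hand side, so two nullable alternatives also conflict).

Productions for L:
  L → ( y S: FIRST = { '(' }
  L → +: FIRST = { '+' }
Productions for S:
  S → ( S: FIRST = { '(' }
  S → ,: FIRST = { ',' }
  S → + + ,: FIRST = { '+' }

All alternatives of each non-terminal have pairwise disjoint FIRST sets.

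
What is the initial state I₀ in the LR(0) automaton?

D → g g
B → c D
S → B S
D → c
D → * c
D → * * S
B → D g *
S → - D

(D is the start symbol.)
{ [D → . * * S], [D → . * c], [D → . c], [D → . g g], [D' → . D] }

First, augment the grammar with D' → D
I₀ = CLOSURE({ [D' → . D] }):
  [D' → . D] has the dot before D: add [D → . g g], [D → . c], [D → . * c], [D → . * * S]
No further items can be added.

I₀ = { [D → . * * S], [D → . * c], [D → . c], [D → . g g], [D' → . D] }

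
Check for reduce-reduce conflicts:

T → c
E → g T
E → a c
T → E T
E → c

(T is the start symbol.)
Yes — I4: [E → c .] vs [T → c .]

Augment with T' → T and build the canonical LR(0) collection (I0 = CLOSURE({[T' → . T]}), then GOTO on every symbol after a dot until no new states appear). It has 9 states:
  I0: { [E → . a c], [E → . c], [E → . g T], [T → . E T], [T → . c], [T' → . T] }  — shift
  I1: { [E → . a c], [E → . c], [E → . g T], [T → . E T], [T → . c], [T → E . T] }  — shift
  I2: { [T' → T .] }  — accept
  I3: { [E → a . c] }  — shift
  I4: { [E → c .], [T → c .] }  — 2 reduces
  I5: { [E → . a c], [E → . c], [E → . g T], [E → g . T], [T → . E T], [T → . c] }  — shift
  I6: { [E → g T .] }  — reduce
  I7: { [E → a c .] }  — reduce
  I8: { [T → E T .] }  — reduce

I4 contains complete items [E → c .], [T → c .] — reduce-reduce conflict.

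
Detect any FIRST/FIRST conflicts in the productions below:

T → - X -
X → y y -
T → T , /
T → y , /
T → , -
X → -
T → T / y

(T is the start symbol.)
Yes. T → '-' X '-' / T → T ',' '/' on { '-' }; T → '-' X '-' / T → T '/' y on { '-' }; T → T ',' '/' / T → y ',' '/' on { 'y' }; T → T ',' '/' / T → ',' '-' on { ',' }; T → T ',' '/' / T → T '/' y on { ',', '-', 'y' }; T → y ',' '/' / T → T '/' y on { 'y' }; T → ',' '-' / T → T '/' y on { ',' }

A FIRST/FIRST conflict occurs when two productions N → α and N → β for the same non-terminal have FIRST(α) ∩ FIRST(β) ≠ ∅ (with ε ∈ FIRST of a nullable right-hand side, so two nullable alternatives also conflict).

FIRST sets of the non-terminals at (or reachable through a nullable prefix from) the front of some alternative:
  FIRST(T) = { ',', '-', 'y' }

Productions for T:
  T → - X -: FIRST = { '-' }
  T → T , /: FIRST = { ',', '-', 'y' }
  T → y , /: FIRST = { 'y' }
  T → , -: FIRST = { ',' }
  T → T / y: FIRST = { ',', '-', 'y' }
Productions for X:
  X → y y -: FIRST = { 'y' }
  X → -: FIRST = { '-' }

Conflict for T: T → - X - and T → T , /
  Overlap: { '-' }
Conflict for T: T → - X - and T → T / y
  Overlap: { '-' }
Conflict for T: T → T , / and T → y , /
  Overlap: { 'y' }
Conflict for T: T → T , / and T → , -
  Overlap: { ',' }
Conflict for T: T → T , / and T → T / y
  Overlap: { ',', '-', 'y' }
Conflict for T: T → y , / and T → T / y
  Overlap: { 'y' }
Conflict for T: T → , - and T → T / y
  Overlap: { ',' }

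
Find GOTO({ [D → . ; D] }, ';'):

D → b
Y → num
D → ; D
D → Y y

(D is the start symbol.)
GOTO(I, ';') = CLOSURE({ [A → αX.β] : [A → α.Xβ] ∈ I, X = ';' })

Items with dot before ';', with the dot advanced:
  [D → . ; D] → [D → ; . D]
Closure of the advanced items:
  [D → ; . D] has the dot before D: add [D → . b], [D → . ; D], [D → . Y y]
  [D → . Y y] has the dot before Y: add [Y → . num]

GOTO = { [D → . ; D], [D → . Y y], [D → . b], [D → ; . D], [Y → . num] }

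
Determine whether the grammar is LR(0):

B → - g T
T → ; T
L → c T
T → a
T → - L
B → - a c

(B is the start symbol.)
Yes, the grammar is LR(0)

Augment with B' → B and build the canonical LR(0) collection (I0 = CLOSURE({[B' → . B]}), then GOTO on every symbol after a dot until no new states appear). It has 14 states:
  I0: { [B → . - a c], [B → . - g T], [B' → . B] }  — shift
  I1: { [B → - . a c], [B → - . g T] }  — shift
  I2: { [B' → B .] }  — accept
  I3: { [B → - a . c] }  — shift
  I4: { [B → - g . T], [T → . - L], [T → . ; T], [T → . a] }  — shift
  I5: { [L → . c T], [T → - . L] }  — shift
  I6: { [T → . - L], [T → . ; T], [T → . a], [T → ; . T] }  — shift
  I7: { [B → - g T .] }  — reduce
  I8: { [T → a .] }  — reduce
  I9: { [T → ; T .] }  — reduce
  I10: { [T → - L .] }  — reduce
  I11: { [L → c . T], [T → . - L], [T → . ; T], [T → . a] }  — shift
  I12: { [L → c T .] }  — reduce
  I13: { [B → - a c .] }  — reduce

Every state is either a pure shift/goto state or contains exactly one complete item and nothing to shift — no conflicts. The grammar is LR(0).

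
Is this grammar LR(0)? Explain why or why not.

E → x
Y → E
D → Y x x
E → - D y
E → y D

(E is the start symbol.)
Yes, the grammar is LR(0)

Augment with E' → E and build the canonical LR(0) collection (I0 = CLOSURE({[E' → . E]}), then GOTO on every symbol after a dot until no new states appear). It has 12 states:
  I0: { [E → . - D y], [E → . x], [E → . y D], [E' → . E] }  — shift
  I1: { [D → . Y x x], [E → - . D y], [E → . - D y], [E → . x], [E → . y D], [Y → . E] }  — shift
  I2: { [E' → E .] }  — accept
  I3: { [E → x .] }  — reduce
  I4: { [D → . Y x x], [E → . - D y], [E → . x], [E → . y D], [E → y . D], [Y → . E] }  — shift
  I5: { [E → y D .] }  — reduce
  I6: { [Y → E .] }  — reduce
  I7: { [D → Y . x x] }  — shift
  I8: { [D → Y x . x] }  — shift
  I9: { [D → Y x x .] }  — reduce
  I10: { [E → - D . y] }  — shift
  I11: { [E → - D y .] }  — reduce

Every state is either a pure shift/goto state or contains exactly one complete item and nothing to shift — no conflicts. The grammar is LR(0).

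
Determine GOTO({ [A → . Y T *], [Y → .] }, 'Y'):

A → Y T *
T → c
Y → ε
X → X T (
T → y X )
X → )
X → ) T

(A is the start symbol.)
{ [A → Y . T *], [T → . c], [T → . y X )] }

GOTO(I, 'Y') = CLOSURE({ [A → αX.β] : [A → α.Xβ] ∈ I, X = 'Y' })

Items with dot before 'Y', with the dot advanced:
  [A → . Y T *] → [A → Y . T *]
Closure of the advanced items:
  [A → Y . T *] has the dot before T: add [T → . c], [T → . y X )]

GOTO = { [A → Y . T *], [T → . c], [T → . y X )] }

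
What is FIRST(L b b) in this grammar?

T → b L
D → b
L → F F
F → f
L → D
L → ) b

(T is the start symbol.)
FIRST sets of the non-terminals involved (from the grammar, by fixed-point iteration):
  FIRST(L) = { ')', 'b', 'f' }

To compute FIRST(L b b), process the symbols left to right:
Symbol L is a non-terminal. Add FIRST(L) \ {ε} = { ')', 'b', 'f' }
L is not nullable (ε ∉ FIRST(L)), so stop here.
FIRST(L b b) = { ')', 'b', 'f' }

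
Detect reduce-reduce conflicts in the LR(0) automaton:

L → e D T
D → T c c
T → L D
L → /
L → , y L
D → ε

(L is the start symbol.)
Augment with L' → L and build the canonical LR(0) collection (I0 = CLOSURE({[L' → . L]}), then GOTO on every symbol after a dot until no new states appear). It has 14 states:
  I0: { [L → . , y L], [L → . /], [L → . e D T], [L' → . L] }  — shift
  I1: { [L → , . y L] }  — shift
  I2: { [L → / .] }  — reduce
  I3: { [L' → L .] }  — accept
  I4: { [D → . T c c], [D → .], [L → . , y L], [L → . /], [L → . e D T], [L → e . D T], [T → . L D] }  — shift, reduce
  I5: { [L → . , y L], [L → . /], [L → . e D T], [L → e D . T], [T → . L D] }  — shift
  I6: { [D → . T c c], [D → .], [L → . , y L], [L → . /], [L → . e D T], [T → . L D], [T → L . D] }  — shift, reduce
  I7: { [D → T . c c] }  — shift
  I8: { [D → T c . c] }  — shift
  I9: { [D → T c c .] }  — reduce
  I10: { [T → L D .] }  — reduce
  I11: { [L → e D T .] }  — reduce
  I12: { [L → , y . L], [L → . , y L], [L → . /], [L → . e D T] }  — shift
  I13: { [L → , y L .] }  — reduce

No state contains more than one complete item.

Answer: No reduce-reduce conflicts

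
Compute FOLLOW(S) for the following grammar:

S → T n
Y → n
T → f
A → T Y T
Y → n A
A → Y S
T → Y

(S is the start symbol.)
To compute FOLLOW(S), find every occurrence of S on a right-hand side N → α S β: add FIRST(β) \ {ε}, and if β is empty or nullable also add FOLLOW(N). Iterate to a fixed point.

S is the start symbol, so $ ∈ FOLLOW(S).
In A → Y S: S is at the end, add FOLLOW(A)

The FOLLOW sets referred to above (computed the same way, to a fixed point):
  FOLLOW(A) = { 'f', 'n' }

Taking the union: FOLLOW(S) = { $, 'f', 'n' }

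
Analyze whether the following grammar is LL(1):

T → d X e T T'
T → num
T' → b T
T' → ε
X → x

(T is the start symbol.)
A grammar is LL(1) if for each non-terminal N with multiple productions, the predict sets of those productions are pairwise disjoint, where PREDICT(N → α) = (FIRST(α) \ {ε}) ∪ (FOLLOW(N) if α ⇒* ε).

Relevant sets:
  FOLLOW(T') = { $, 'b' }

For T:
  PREDICT(T → d X e T T') = { 'd' }
  PREDICT(T → num) = { 'num' }
For T':
  PREDICT(T' → b T) = { 'b' }
  PREDICT(T' → ε) = { $, 'b' }
X has a single production, so nothing to check there.

Conflict found: Predict set conflict for T': { 'b' }
The grammar is NOT LL(1).

Answer: No. Predict set conflict for T': { 'b' }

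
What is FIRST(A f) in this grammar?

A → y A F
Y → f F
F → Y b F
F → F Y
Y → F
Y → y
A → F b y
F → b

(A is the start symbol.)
FIRST sets of the non-terminals involved (from the grammar, by fixed-point iteration):
  FIRST(A) = { 'b', 'f', 'y' }

To compute FIRST(A f), process the symbols left to right:
Symbol A is a non-terminal. Add FIRST(A) \ {ε} = { 'b', 'f', 'y' }
A is not nullable (ε ∉ FIRST(A)), so stop here.
FIRST(A f) = { 'b', 'f', 'y' }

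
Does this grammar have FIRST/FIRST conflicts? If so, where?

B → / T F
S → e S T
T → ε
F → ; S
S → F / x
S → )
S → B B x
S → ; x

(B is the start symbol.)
FIRST sets of the non-terminals at (or reachable through a nullable prefix from) the front of some alternative:
  FIRST(F) = { ';' }
  FIRST(B) = { '/' }

Productions for S:
  S → e S T: FIRST = { 'e' }
  S → F / x: FIRST = { ';' }
  S → ): FIRST = { ')' }
  S → B B x: FIRST = { '/' }
  S → ; x: FIRST = { ';' }
B, T, F have only one production, so no FIRST/FIRST conflict is possible there.

Conflict for S: S → F / x and S → ; x
  Overlap: { ';' }

Answer: Yes. S → F '/' x / S → ';' x on { ';' }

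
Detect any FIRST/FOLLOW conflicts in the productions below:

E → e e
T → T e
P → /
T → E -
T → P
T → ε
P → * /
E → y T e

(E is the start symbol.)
A FIRST/FOLLOW conflict occurs when a non-terminal N has a nullable alternative N → β (β ⇒* ε) and another alternative N → α with FIRST(α) ∩ FOLLOW(N) ≠ ∅: on such a lookahead the parser cannot decide between expanding α and letting N vanish via β.

Nullable non-terminals: T.
FIRST sets used below: FIRST(T) = { '*', '/', 'e', 'y', ε }, FIRST(E) = { 'e', 'y' }, FIRST(P) = { '*', '/' }

T: nullable alternative(s) T → ε; FOLLOW(T) = { 'e' }
  T → T e: FIRST \ {ε} = { '*', '/', 'e', 'y' } — overlaps FOLLOW(T) on { 'e' }: CONFLICT
  T → E -: FIRST \ {ε} = { 'e', 'y' } — overlaps FOLLOW(T) on { 'e' }: CONFLICT
  T → P: FIRST \ {ε} = { '*', '/' } — disjoint from FOLLOW(T)
  T → ε: FIRST \ {ε} = { } — this is the only nullable alternative, skip

E, P have no nullable alternative, so no FIRST/FOLLOW check is needed there.

So the grammar has 2 FIRST/FOLLOW conflicts (marked CONFLICT above).

Answer: Yes. T → T e with FOLLOW(T) on { 'e' }; T → E '-' with FOLLOW(T) on { 'e' }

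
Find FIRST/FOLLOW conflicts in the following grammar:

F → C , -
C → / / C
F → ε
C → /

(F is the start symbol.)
A FIRST/FOLLOW conflict occurs when a non-terminal N has a nullable alternative N → β (β ⇒* ε) and another alternative N → α with FIRST(α) ∩ FOLLOW(N) ≠ ∅: on such a lookahead the parser cannot decide between expanding α and letting N vanish via β.

Nullable non-terminals: F.
FIRST sets used below: FIRST(C) = { '/' }

F: nullable alternative(s) F → ε; FOLLOW(F) = { $ }
  F → C , -: FIRST \ {ε} = { '/' } — disjoint from FOLLOW(F)
  F → ε: FIRST \ {ε} = { } — this is the only nullable alternative, skip

C has no nullable alternative, so no FIRST/FOLLOW check is needed there.

No FIRST/FOLLOW conflicts found.

Answer: No FIRST/FOLLOW conflicts.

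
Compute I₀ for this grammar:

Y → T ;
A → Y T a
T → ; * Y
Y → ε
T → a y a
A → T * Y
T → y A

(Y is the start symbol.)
{ [T → . ; * Y], [T → . a y a], [T → . y A], [Y → . T ;], [Y → .], [Y' → . Y] }

First, augment the grammar with Y' → Y
I₀ = CLOSURE({ [Y' → . Y] }):
  [Y' → . Y] has the dot before Y: add [Y → . T ;], [Y → .]
  [Y → . T ;] has the dot before T: add [T → . ; * Y], [T → . a y a], [T → . y A]
No further items can be added.

I₀ = { [T → . ; * Y], [T → . a y a], [T → . y A], [Y → . T ;], [Y → .], [Y' → . Y] }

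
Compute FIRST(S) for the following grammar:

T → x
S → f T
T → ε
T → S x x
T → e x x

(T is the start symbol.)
To compute FIRST(S), examine every production with S on the left-hand side, reading each right-hand side left to right until a non-nullable symbol is reached.

From S → f T:
  - f is a terminal: add 'f' and stop

Collecting: FIRST(S) = { 'f' }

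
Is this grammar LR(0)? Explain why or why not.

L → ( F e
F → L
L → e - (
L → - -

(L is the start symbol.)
A grammar is LR(0) if no state in the canonical LR(0) collection has:
  - both a shift item (dot before a terminal) and a complete item (shift-reduce conflict), or
  - two or more complete items (reduce-reduce conflict; the accept item [L' → L .] counts as a complete item here).

Augment with L' → L and build the canonical LR(0) collection (I0 = CLOSURE({[L' → . L]}), then GOTO on every symbol after a dot until no new states appear). It has 11 states:
  I0: { [L → . ( F e], [L → . - -], [L → . e - (], [L' → . L] }  — shift
  I1: { [F → . L], [L → ( . F e], [L → . ( F e], [L → . - -], [L → . e - (] }  — shift
  I2: { [L → - . -] }  — shift
  I3: { [L' → L .] }  — accept
  I4: { [L → e . - (] }  — shift
  I5: { [L → e - . (] }  — shift
  I6: { [L → e - ( .] }  — reduce
  I7: { [L → - - .] }  — reduce
  I8: { [L → ( F . e] }  — shift
  I9: { [F → L .] }  — reduce
  I10: { [L → ( F e .] }  — reduce

Every state is either a pure shift/goto state or contains exactly one complete item and nothing to shift — no conflicts. The grammar is LR(0).

Answer: Yes, the grammar is LR(0)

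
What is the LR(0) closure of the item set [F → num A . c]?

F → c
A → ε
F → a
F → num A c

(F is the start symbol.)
Start with: [F → num A . c]
The dot precedes the terminal c, so nothing is added.

CLOSURE = { [F → num A . c] }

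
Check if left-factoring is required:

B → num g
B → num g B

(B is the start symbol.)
Left-factoring is needed when two productions for the same non-terminal
share a common prefix on the right-hand side.

Productions for B:
  B → num g
  B → num g B

Found common prefix 'num g' in productions for B

Answer: Yes, B has productions with common prefix 'num g'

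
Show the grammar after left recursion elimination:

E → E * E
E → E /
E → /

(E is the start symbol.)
E is directly left-recursive. The standard transformation for
  A → A α₁ | ... | A α_m | β₁ | ... | β_n
is
  A  → β₁ A' | ... | β_n A'
  A' → α₁ A' | ... | α_m A' | ε

E → / becomes E → / E'
E → E * E becomes E' → * E E'
E → E / becomes E' → / E'
Add E' → ε

Resulting grammar:
E → / E'
E' → * E E'
E' → / E'
E' → ε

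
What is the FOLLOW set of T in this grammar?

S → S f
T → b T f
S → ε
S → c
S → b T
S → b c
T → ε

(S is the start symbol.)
To compute FOLLOW(T), find every occurrence of T on a right-hand side N → α T β: add FIRST(β) \ {ε}, and if β is empty or nullable also add FOLLOW(N). Iterate to a fixed point.

In T → b T f: T is followed by f, add FIRST(f) \ {ε} = { 'f' }
In S → b T: T is at the end, add FOLLOW(S)

The FOLLOW sets referred to above (computed the same way, to a fixed point):
  FOLLOW(S) = { $, 'f' }

Taking the union: FOLLOW(T) = { $, 'f' }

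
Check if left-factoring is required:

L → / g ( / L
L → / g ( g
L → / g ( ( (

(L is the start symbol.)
Yes, L has productions with common prefix '/ g ('

Left-factoring is needed when two productions for the same non-terminal
share a common prefix on the right-hand side.

Productions for L:
  L → / g ( / L
  L → / g ( g
  L → / g ( ( (

Found common prefix '/ g (' in productions for L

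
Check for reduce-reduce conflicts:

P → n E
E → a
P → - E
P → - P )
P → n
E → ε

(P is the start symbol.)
A reduce-reduce conflict occurs when an LR(0) state has two complete items [A → α .] and [B → β .] — both call for a reduction, and with no lookahead the parser cannot choose between them.

Augment with P' → P and build the canonical LR(0) collection (I0 = CLOSURE({[P' → . P]}), then GOTO on every symbol after a dot until no new states appear). It has 9 states:
  I0: { [P → . - E], [P → . - P )], [P → . n E], [P → . n], [P' → . P] }  — shift
  I1: { [E → . a], [E → .], [P → - . E], [P → - . P )], [P → . - E], [P → . - P )], [P → . n E], [P → . n] }  — shift, reduce
  I2: { [P' → P .] }  — accept
  I3: { [E → . a], [E → .], [P → n . E], [P → n .] }  — shift, 2 reduces
  I4: { [P → n E .] }  — reduce
  I5: { [E → a .] }  — reduce
  I6: { [P → - E .] }  — reduce
  I7: { [P → - P . )] }  — shift
  I8: { [P → - P ) .] }  — reduce

I3 contains complete items [E → .], [P → n .] — reduce-reduce conflict.

Answer: Yes — I3: [E → .] vs [P → n .]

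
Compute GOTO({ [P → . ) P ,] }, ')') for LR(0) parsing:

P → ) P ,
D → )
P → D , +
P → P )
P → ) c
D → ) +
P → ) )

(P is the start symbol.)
GOTO(I, ')') = CLOSURE({ [A → αX.β] : [A → α.Xβ] ∈ I, X = ')' })

Items with dot before ')', with the dot advanced:
  [P → . ) P ,] → [P → ) . P ,]
Closure of the advanced items:
  [P → ) . P ,] has the dot before P: add [P → . ) P ,], [P → . D , +], [P → . P )], [P → . ) c], [P → . ) )]
  [P → . D , +] has the dot before D: add [D → . )], [D → . ) +]

GOTO = { [D → . ) +], [D → . )], [P → ) . P ,], [P → . ) )], [P → . ) P ,], [P → . ) c], [P → . D , +], [P → . P )] }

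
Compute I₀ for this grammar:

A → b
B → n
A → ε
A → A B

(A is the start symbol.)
{ [A → . A B], [A → . b], [A → .], [A' → . A] }

First, augment the grammar with A' → A
I₀ = CLOSURE({ [A' → . A] }):
  [A' → . A] has the dot before A: add [A → . b], [A → .], [A → . A B]
No further items can be added.

I₀ = { [A → . A B], [A → . b], [A → .], [A' → . A] }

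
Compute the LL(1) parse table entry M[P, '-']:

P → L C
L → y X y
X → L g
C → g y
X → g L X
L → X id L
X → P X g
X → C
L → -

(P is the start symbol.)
P → L C

To find M[P, '-'], we find productions for P where '-' is in the predict set (PREDICT(N → α) = (FIRST(α) \ {ε}) ∪ (FOLLOW(N) if α ⇒* ε)).

Relevant sets:
  FIRST(L) = { '-', 'g', 'y' }

P → L C: PREDICT = { '-', 'g', 'y' }
  '-' is in predict set, so this production goes in M[P, '-']

M[P, '-'] = P → L C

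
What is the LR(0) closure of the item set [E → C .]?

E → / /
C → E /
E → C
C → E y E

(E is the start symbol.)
{ [E → C .] }

Start with: [E → C .]
The dot is at the end, so nothing is added.

CLOSURE = { [E → C .] }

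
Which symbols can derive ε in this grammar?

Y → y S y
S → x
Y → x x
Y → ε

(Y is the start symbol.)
ε-productions: Y → ε
So Y is immediately nullable.
No further non-terminal can be added: every production for the remaining non-terminals contains a terminal or a non-nullable non-terminal.
Nullable = { 'Y' }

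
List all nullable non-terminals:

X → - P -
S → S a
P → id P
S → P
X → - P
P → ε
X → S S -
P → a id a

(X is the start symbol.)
{ 'P', 'S' }

A non-terminal is nullable if it can derive ε (the empty string): either it has an ε-production, or it has a production whose right-hand side consists entirely of nullable non-terminals.

ε-productions: P → ε
So P is immediately nullable.
S → P: every symbol on the right is nullable, so S is nullable too.
No further non-terminal can be added: every production for the remaining non-terminals contains a terminal or a non-nullable non-terminal.
Nullable = { 'P', 'S' }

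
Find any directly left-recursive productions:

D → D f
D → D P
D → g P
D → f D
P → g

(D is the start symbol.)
Yes, D is left-recursive

Direct left recursion occurs when N → N α for some non-terminal N (the right-hand side begins with the left-hand side itself).

D → D f: LEFT RECURSIVE (starts with D)
D → D P: LEFT RECURSIVE (starts with D)
D → g P: starts with g
D → f D: starts with f
P → g: starts with g

The grammar has direct left recursion on: D.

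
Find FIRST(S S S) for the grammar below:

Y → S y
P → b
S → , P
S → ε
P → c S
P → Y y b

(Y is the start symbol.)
{ ',', ε }

FIRST sets of the non-terminals involved (from the grammar, by fixed-point iteration):
  FIRST(S) = { ',', ε }

To compute FIRST(S S S), process the symbols left to right:
Symbol S is a non-terminal. Add FIRST(S) \ {ε} = { ',' }
S is nullable (ε ∈ FIRST(S)), continue to the next symbol.
Symbol S is a non-terminal. Add FIRST(S) \ {ε} = { ',' }
S is nullable (ε ∈ FIRST(S)), continue to the next symbol.
Symbol S is a non-terminal. Add FIRST(S) \ {ε} = { ',' }
S is nullable (ε ∈ FIRST(S)), continue to the next symbol.
All symbols are nullable, so ε is in the result.
FIRST(S S S) = { ',', ε }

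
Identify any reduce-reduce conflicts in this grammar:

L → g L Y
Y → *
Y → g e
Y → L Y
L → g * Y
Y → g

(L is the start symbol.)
No reduce-reduce conflicts

A reduce-reduce conflict occurs when an LR(0) state has two complete items [A → α .] and [B → β .] — both call for a reduction, and with no lookahead the parser cannot choose between them.

Augment with L' → L and build the canonical LR(0) collection (I0 = CLOSURE({[L' → . L]}), then GOTO on every symbol after a dot until no new states appear). It has 12 states:
  I0: { [L → . g * Y], [L → . g L Y], [L' → . L] }  — shift
  I1: { [L' → L .] }  — accept
  I2: { [L → . g * Y], [L → . g L Y], [L → g . * Y], [L → g . L Y] }  — shift
  I3: { [L → . g * Y], [L → . g L Y], [L → g * . Y], [Y → . *], [Y → . L Y], [Y → . g e], [Y → . g] }  — shift
  I4: { [L → . g * Y], [L → . g L Y], [L → g L . Y], [Y → . *], [Y → . L Y], [Y → . g e], [Y → . g] }  — shift
  I5: { [Y → * .] }  — reduce
  I6: { [L → . g * Y], [L → . g L Y], [Y → . *], [Y → . L Y], [Y → . g e], [Y → . g], [Y → L . Y] }  — shift
  I7: { [L → g L Y .] }  — reduce
  I8: { [L → . g * Y], [L → . g L Y], [L → g . * Y], [L → g . L Y], [Y → g . e], [Y → g .] }  — shift, reduce
  I9: { [Y → g e .] }  — reduce
  I10: { [Y → L Y .] }  — reduce
  I11: { [L → g * Y .] }  — reduce

No state contains more than one complete item.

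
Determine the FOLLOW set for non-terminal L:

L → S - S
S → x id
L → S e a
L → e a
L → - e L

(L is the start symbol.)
{ $ }

To compute FOLLOW(L), find every occurrence of L on a right-hand side N → α L β: add FIRST(β) \ {ε}, and if β is empty or nullable also add FOLLOW(N). Iterate to a fixed point.

L is the start symbol, so $ ∈ FOLLOW(L).
In L → - e L: L is at the end; this adds FOLLOW(L) to itself — nothing new

Taking the union: FOLLOW(L) = { $ }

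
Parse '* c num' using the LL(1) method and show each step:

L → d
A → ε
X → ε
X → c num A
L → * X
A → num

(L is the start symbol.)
LL(1) parsing maintains a stack (initially the start symbol over $) and the input. At each step: if the stack top is a terminal, match it against the current input token; if it is a non-terminal N, replace it with the RHS of M[N, lookahead] (the unique production whose predict set contains the lookahead).

Stack is shown with the top on the left.

Stack      Input      Action
----------------------------
L $        * c num $  output L → * X
* X $      * c num $  match '*'
X $        c num $    output X → c num A
c num A $  c num $    match 'c'
num A $    num $      match 'num'
A $        $          output A → ε
$          $          accept

The string is accepted.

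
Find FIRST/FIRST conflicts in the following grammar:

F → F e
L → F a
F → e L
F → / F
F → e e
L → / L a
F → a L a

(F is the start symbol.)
Yes. F → F e / F → e L on { 'e' }; F → F e / F → '/' F on { '/' }; F → F e / F → e e on { 'e' }; F → F e / F → a L a on { 'a' }; F → e L / F → e e on { 'e' }; L → F a / L → '/' L a on { '/' }

A FIRST/FIRST conflict occurs when two productions N → α and N → β for the same non-terminal have FIRST(α) ∩ FIRST(β) ≠ ∅ (with ε ∈ FIRST of a nullable right-hand side, so two nullable alternatives also conflict).

FIRST sets of the non-terminals at (or reachable through a nullable prefix from) the front of some alternative:
  FIRST(F) = { '/', 'a', 'e' }

Productions for F:
  F → F e: FIRST = { '/', 'a', 'e' }
  F → e L: FIRST = { 'e' }
  F → / F: FIRST = { '/' }
  F → e e: FIRST = { 'e' }
  F → a L a: FIRST = { 'a' }
Productions for L:
  L → F a: FIRST = { '/', 'a', 'e' }
  L → / L a: FIRST = { '/' }

Conflict for F: F → F e and F → e L
  Overlap: { 'e' }
Conflict for F: F → F e and F → / F
  Overlap: { '/' }
Conflict for F: F → F e and F → e e
  Overlap: { 'e' }
Conflict for F: F → F e and F → a L a
  Overlap: { 'a' }
Conflict for F: F → e L and F → e e
  Overlap: { 'e' }
Conflict for L: L → F a and L → / L a
  Overlap: { '/' }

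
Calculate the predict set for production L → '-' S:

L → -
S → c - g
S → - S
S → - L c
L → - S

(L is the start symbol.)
PREDICT(L → '-' S) = (FIRST(RHS) \ {ε}) ∪ (FOLLOW(L) if ε ∈ FIRST(RHS), i.e. RHS ⇒* ε)
FIRST('-' S) = { '-' }
ε ∉ FIRST('-' S), so FOLLOW(L) is not added.
PREDICT(L → '-' S) = { '-' }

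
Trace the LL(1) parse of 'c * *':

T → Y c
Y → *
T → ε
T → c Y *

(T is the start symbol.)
LL(1) parsing maintains a stack (initially the start symbol over $) and the input. At each step: if the stack top is a terminal, match it against the current input token; if it is a non-terminal N, replace it with the RHS of M[N, lookahead] (the unique production whose predict set contains the lookahead).

Stack is shown with the top on the left.

Stack    Input    Action
------------------------
T $      c * * $  output T → c Y *
c Y * $  c * * $  match 'c'
Y * $    * * $    output Y → *
* * $    * * $    match '*'
* $      * $      match '*'
$        $        accept

The string is accepted.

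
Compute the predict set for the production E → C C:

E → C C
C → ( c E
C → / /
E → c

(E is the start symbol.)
PREDICT(E → C C) = (FIRST(RHS) \ {ε}) ∪ (FOLLOW(E) if ε ∈ FIRST(RHS), i.e. RHS ⇒* ε)
FIRST(C) = { '(', '/' }
FIRST(C C) = { '(', '/' }
ε ∉ FIRST(C C), so FOLLOW(E) is not added.
PREDICT(E → C C) = { '(', '/' }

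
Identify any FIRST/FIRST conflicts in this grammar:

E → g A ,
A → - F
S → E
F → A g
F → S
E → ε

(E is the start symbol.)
No FIRST/FIRST conflicts.

FIRST sets of the non-terminals at (or reachable through a nullable prefix from) the front of some alternative:
  FIRST(A) = { '-' }
  FIRST(S) = { 'g', ε }

Productions for E:
  E → g A ,: FIRST = { 'g' }
  E → ε: FIRST = { ε }
Productions for F:
  F → A g: FIRST = { '-' }
  F → S: FIRST = { 'g', ε }
A, S have only one production, so no FIRST/FIRST conflict is possible there.

All alternatives of each non-terminal have pairwise disjoint FIRST sets.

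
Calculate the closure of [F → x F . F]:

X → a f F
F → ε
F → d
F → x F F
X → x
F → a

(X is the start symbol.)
{ [F → . a], [F → . d], [F → . x F F], [F → .], [F → x F . F] }

To compute CLOSURE, for each item [A → α.Bβ] where B is a non-terminal, add [B → .γ] for all productions B → γ; repeat for the newly added items until nothing changes.

Start with: [F → x F . F]
  [F → x F . F] has the dot before F: add [F → .], [F → . d], [F → . x F F], [F → . a]
No further items can be added.

CLOSURE = { [F → . a], [F → . d], [F → . x F F], [F → .], [F → x F . F] }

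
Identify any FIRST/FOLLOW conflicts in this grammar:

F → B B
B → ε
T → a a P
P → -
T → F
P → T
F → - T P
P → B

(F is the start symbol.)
Nullable non-terminals: B, F, P, T.
FIRST sets used below: FIRST(B) = { ε }, FIRST(T) = { '-', 'a', ε }, FIRST(F) = { '-', ε }
B has a nullable alternative but only one production, so nothing to check.

F: nullable alternative(s) F → B B; FOLLOW(F) = { $, '-', 'a' }
  F → B B: FIRST \ {ε} = { } — this is the only nullable alternative, skip
  F → - T P: FIRST \ {ε} = { '-' } — overlaps FOLLOW(F) on { '-' }: CONFLICT

P: nullable alternative(s) P → T, P → B; FOLLOW(P) = { $, '-', 'a' }
  P → -: FIRST \ {ε} = { '-' } — overlaps FOLLOW(P) on { '-' }: CONFLICT
  P → T: FIRST \ {ε} = { '-', 'a' } — overlaps FOLLOW(P) on { '-', 'a' }: CONFLICT
  P → B: FIRST \ {ε} = { } — disjoint from FOLLOW(P)

T: nullable alternative(s) T → F; FOLLOW(T) = { $, '-', 'a' }
  T → a a P: FIRST \ {ε} = { 'a' } — overlaps FOLLOW(T) on { 'a' }: CONFLICT
  T → F: FIRST \ {ε} = { '-' } — this is the only nullable alternative, skip

So the grammar has 4 FIRST/FOLLOW conflicts (marked CONFLICT above).

Answer: Yes. F → '-' T P with FOLLOW(F) on { '-' }; T → a a P with FOLLOW(T) on { 'a' }; P → '-' with FOLLOW(P) on { '-' }; P → T with FOLLOW(P) on { '-', 'a' }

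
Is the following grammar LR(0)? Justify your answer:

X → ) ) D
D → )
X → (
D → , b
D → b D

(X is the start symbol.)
Augment with X' → X and build the canonical LR(0) collection (I0 = CLOSURE({[X' → . X]}), then GOTO on every symbol after a dot until no new states appear). It has 11 states:
  I0: { [X → . (], [X → . ) ) D], [X' → . X] }  — shift
  I1: { [X → ( .] }  — reduce
  I2: { [X → ) . ) D] }  — shift
  I3: { [X' → X .] }  — accept
  I4: { [D → . )], [D → . , b], [D → . b D], [X → ) ) . D] }  — shift
  I5: { [D → ) .] }  — reduce
  I6: { [D → , . b] }  — shift
  I7: { [X → ) ) D .] }  — reduce
  I8: { [D → . )], [D → . , b], [D → . b D], [D → b . D] }  — shift
  I9: { [D → b D .] }  — reduce
  I10: { [D → , b .] }  — reduce

Every state is either a pure shift/goto state or contains exactly one complete item and nothing to shift — no conflicts. The grammar is LR(0).

Answer: Yes, the grammar is LR(0)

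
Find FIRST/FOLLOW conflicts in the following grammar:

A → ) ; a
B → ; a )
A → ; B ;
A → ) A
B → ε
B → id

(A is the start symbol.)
Nullable non-terminals: B.

B: nullable alternative(s) B → ε; FOLLOW(B) = { ';' }
  B → ; a ): FIRST \ {ε} = { ';' } — overlaps FOLLOW(B) on { ';' }: CONFLICT
  B → ε: FIRST \ {ε} = { } — this is the only nullable alternative, skip
  B → id: FIRST \ {ε} = { 'id' } — disjoint from FOLLOW(B)

A has no nullable alternative, so no FIRST/FOLLOW check is needed there.

So the grammar has 1 FIRST/FOLLOW conflict (marked CONFLICT above).

Answer: Yes. B → ';' a ')' with FOLLOW(B) on { ';' }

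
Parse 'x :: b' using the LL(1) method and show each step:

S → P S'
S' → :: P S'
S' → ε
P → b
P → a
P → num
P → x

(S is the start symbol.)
Stack is shown with the top on the left.

Stack      Input     Action
---------------------------
S $        x :: b $  output S → P S'
P S' $     x :: b $  output P → x
x S' $     x :: b $  match 'x'
S' $       :: b $    output S' → :: P S'
:: P S' $  :: b $    match '::'
P S' $     b $       output P → b
b S' $     b $       match 'b'
S' $       $         output S' → ε
$          $         accept

The string is accepted.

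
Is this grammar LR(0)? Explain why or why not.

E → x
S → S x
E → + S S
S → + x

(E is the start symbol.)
A grammar is LR(0) if no state in the canonical LR(0) collection has:
  - both a shift item (dot before a terminal) and a complete item (shift-reduce conflict), or
  - two or more complete items (reduce-reduce conflict; the accept item [E' → E .] counts as a complete item here).

Augment with E' → E and build the canonical LR(0) collection (I0 = CLOSURE({[E' → . E]}), then GOTO on every symbol after a dot until no new states appear). It has 9 states:
  I0: { [E → . + S S], [E → . x], [E' → . E] }  — shift
  I1: { [E → + . S S], [S → . + x], [S → . S x] }  — shift
  I2: { [E' → E .] }  — accept
  I3: { [E → x .] }  — reduce
  I4: { [S → + . x] }  — shift
  I5: { [E → + S . S], [S → . + x], [S → . S x], [S → S . x] }  — shift
  I6: { [E → + S S .], [S → S . x] }  — shift, reduce
  I7: { [S → S x .] }  — reduce
  I8: { [S → + x .] }  — reduce

Conflict in state I6:
  Shift-reduce conflict between [E → + S S .] and [S → S . x]
So the grammar is NOT LR(0).

Answer: No. Shift-reduce conflict between [E → + S S .] and [S → S . x]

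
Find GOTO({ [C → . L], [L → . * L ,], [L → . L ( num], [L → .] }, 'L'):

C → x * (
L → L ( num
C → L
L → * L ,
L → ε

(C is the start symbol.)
{ [C → L .], [L → L . ( num] }

GOTO(I, 'L') = CLOSURE({ [A → αX.β] : [A → α.Xβ] ∈ I, X = 'L' })

Items with dot before 'L', with the dot advanced:
  [C → . L] → [C → L .]
  [L → . L ( num] → [L → L . ( num]
Closure adds nothing (no advanced item has the dot before a non-terminal).

GOTO = { [C → L .], [L → L . ( num] }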